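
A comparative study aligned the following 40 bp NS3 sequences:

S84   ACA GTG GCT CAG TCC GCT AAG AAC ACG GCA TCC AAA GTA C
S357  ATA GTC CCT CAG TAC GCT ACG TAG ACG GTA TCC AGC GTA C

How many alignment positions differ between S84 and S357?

10

The sequences differ at positions 2 (C/T), 6 (G/C), 7 (G/C), 14 (C/A), 20 (A/C), 22 (A/T), 24 (C/G), 29 (C/T), 35 (A/G), 36 (A/C).
That gives 10 mismatches out of 40 aligned sites, so the Hamming distance is 10.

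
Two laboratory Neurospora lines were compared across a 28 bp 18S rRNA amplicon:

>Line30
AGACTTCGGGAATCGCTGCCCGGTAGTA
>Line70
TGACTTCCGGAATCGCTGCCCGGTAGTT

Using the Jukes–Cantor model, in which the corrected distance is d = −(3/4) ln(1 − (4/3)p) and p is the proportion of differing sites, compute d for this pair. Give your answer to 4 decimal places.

Differing sites — 1:A/T; 8:G/C; 28:A/T.
p = 3/28 = 0.107143.
d = −0.75 · ln(1 − (4/3)·0.107143) = −0.75 · ln(0.857143) = −0.75 · (-0.154151) = 0.1156.

0.1156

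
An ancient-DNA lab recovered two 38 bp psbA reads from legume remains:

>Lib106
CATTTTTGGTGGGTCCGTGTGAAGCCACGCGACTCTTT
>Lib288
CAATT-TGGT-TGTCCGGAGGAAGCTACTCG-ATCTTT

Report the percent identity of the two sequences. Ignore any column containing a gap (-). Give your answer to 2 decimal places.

77.14%

Excluding the 3 gap columns leaves 35 comparable sites.
Mismatches occur at site 3 (T/A), site 12 (G/T), site 18 (T/G), site 19 (G/A), site 20 (T/G), site 26 (C/T), site 29 (G/T), site 33 (C/A).
27 of the 35 comparable sites match, so the percent identity is 27/35 × 100 = 77.14%.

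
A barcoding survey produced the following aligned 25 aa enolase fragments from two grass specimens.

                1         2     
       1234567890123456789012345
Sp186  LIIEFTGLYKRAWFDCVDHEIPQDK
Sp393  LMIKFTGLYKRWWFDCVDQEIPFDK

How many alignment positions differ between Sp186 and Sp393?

5

Mismatches occur at site 2 (I↔M), site 4 (E↔K), site 12 (A↔W), site 19 (H↔Q), site 23 (Q↔F).
That gives 5 mismatches out of 25 aligned sites, so the Hamming distance is 5.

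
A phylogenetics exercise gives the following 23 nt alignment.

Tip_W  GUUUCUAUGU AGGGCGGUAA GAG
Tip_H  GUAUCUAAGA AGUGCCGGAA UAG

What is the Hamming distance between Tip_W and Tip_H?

7

Differing sites — 3:U/A; 8:U/A; 10:U/A; 13:G/U; 16:G/C; 18:U/G; 21:G/U.
That gives 7 mismatches out of 23 aligned sites, so the Hamming distance is 7.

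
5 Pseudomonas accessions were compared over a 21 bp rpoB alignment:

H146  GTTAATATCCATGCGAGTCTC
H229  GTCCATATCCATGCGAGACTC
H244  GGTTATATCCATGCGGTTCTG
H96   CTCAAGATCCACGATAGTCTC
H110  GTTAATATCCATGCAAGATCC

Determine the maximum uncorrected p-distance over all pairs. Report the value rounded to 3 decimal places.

0.524

Pairwise Hamming distances:
  H146 vs H229: 3
  H146 vs H244: 5
  H146 vs H96: 6
  H146 vs H110: 4
  H229 vs H244: 7
  H229 vs H96: 7
  H229 vs H110: 5
  H244 vs H96: 11
  H244 vs H110: 9
  H96 vs H110: 9
The largest is 11 mismatches, between H244 and H96; p = 11/21 = 0.524.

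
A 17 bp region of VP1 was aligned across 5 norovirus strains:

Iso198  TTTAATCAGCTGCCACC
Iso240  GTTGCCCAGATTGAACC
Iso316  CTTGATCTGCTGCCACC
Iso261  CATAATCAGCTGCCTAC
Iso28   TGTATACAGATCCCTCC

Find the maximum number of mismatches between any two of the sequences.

11

Pairwise Hamming distances:
  Iso198 vs Iso240: 8
  Iso198 vs Iso316: 3
  Iso198 vs Iso261: 4
  Iso198 vs Iso28: 6
  Iso240 vs Iso316: 8
  Iso240 vs Iso261: 11
  Iso240 vs Iso28: 9
  Iso316 vs Iso261: 5
  Iso316 vs Iso28: 9
  Iso261 vs Iso28: 7
The largest is 11, between Iso240 and Iso261.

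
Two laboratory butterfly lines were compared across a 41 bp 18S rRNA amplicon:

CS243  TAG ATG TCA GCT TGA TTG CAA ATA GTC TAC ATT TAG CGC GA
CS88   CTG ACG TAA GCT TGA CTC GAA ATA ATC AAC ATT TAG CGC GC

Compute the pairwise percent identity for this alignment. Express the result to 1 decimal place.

Mismatches occur at site 1 (T↔C), site 2 (A↔T), site 5 (T↔C), site 8 (C↔A), site 16 (T↔C), site 18 (G↔C), site 19 (C↔G), site 25 (G↔A), site 28 (T↔A), site 41 (A↔C).
31 of the 41 sites match, so the percent identity is 31/41 × 100 = 75.6%.

75.6%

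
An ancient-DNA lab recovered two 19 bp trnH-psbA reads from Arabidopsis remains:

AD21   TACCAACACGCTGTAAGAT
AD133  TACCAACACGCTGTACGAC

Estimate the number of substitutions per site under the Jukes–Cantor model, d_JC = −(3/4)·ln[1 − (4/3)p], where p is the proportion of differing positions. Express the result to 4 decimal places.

0.1134

Differing sites — 16:A/C; 19:T/C.
p = 2/19 = 0.105263.
d = −0.75 · ln(1 − (4/3)·0.105263) = −0.75 · ln(0.859649) = −0.75 · (-0.151231) = 0.1134.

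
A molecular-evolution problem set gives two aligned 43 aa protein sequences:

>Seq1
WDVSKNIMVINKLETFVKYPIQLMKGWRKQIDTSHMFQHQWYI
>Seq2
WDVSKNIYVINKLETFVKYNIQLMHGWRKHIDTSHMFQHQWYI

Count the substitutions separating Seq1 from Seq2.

4

The sequences differ at positions 8 (M/Y), 20 (P/N), 25 (K/H), 30 (Q/H).
That gives 4 mismatches out of 43 aligned sites, so the Hamming distance is 4.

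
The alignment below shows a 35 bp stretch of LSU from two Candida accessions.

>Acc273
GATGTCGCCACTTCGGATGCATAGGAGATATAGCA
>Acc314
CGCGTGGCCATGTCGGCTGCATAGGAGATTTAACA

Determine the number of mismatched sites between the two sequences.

The sequences differ at positions 1 (G/C), 2 (A/G), 3 (T/C), 6 (C/G), 11 (C/T), 12 (T/G), 17 (A/C), 30 (A/T), 33 (G/A).
That gives 9 mismatches out of 35 aligned sites, so the Hamming distance is 9.

9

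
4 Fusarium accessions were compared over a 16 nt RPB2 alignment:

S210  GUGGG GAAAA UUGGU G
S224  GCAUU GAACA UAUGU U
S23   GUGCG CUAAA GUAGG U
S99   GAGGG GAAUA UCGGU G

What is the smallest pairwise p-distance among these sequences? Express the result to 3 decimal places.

0.188

Pairwise Hamming distances:
  S210 vs S224: 8
  S210 vs S23: 7
  S210 vs S99: 3
  S224 vs S23: 11
  S224 vs S99: 8
  S23 vs S99: 10
The smallest is 3 mismatches, between S210 and S99; p = 3/16 = 0.188.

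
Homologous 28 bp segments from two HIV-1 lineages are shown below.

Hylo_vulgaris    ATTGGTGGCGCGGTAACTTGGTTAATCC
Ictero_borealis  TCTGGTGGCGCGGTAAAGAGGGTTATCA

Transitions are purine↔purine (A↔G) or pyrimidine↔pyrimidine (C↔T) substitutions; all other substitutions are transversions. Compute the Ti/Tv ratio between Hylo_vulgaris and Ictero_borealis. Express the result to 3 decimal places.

0.143

Mismatches occur at site 1 (A↔T, transversion), site 2 (T↔C, transition), site 17 (C↔A, transversion), site 18 (T↔G, transversion), site 19 (T↔A, transversion), site 22 (T↔G, transversion), site 24 (A↔T, transversion), site 28 (C↔A, transversion).
Of the 8 differences, 1 transition and 7 transversions, so Ti/Tv = 1/7 = 0.143.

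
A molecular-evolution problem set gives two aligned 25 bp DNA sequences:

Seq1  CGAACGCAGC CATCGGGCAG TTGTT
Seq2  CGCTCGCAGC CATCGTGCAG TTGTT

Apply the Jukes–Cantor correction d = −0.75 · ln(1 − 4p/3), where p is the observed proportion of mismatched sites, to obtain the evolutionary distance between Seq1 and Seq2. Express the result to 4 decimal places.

0.1308

The sequences differ at positions 3 (A/C), 4 (A/T), 16 (G/T).
p = 3/25 = 0.120000.
d = −0.75 · ln(1 − (4/3)·0.120000) = −0.75 · ln(0.840000) = −0.75 · (-0.174353) = 0.1308.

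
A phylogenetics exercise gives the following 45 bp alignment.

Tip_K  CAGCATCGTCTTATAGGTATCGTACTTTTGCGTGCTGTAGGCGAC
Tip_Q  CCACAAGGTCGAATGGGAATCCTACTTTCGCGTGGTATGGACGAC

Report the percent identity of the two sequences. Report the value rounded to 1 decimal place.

68.9%

Differing sites — 2:A/C; 3:G/A; 6:T/A; 7:C/G; 11:T/G; 12:T/A; 15:A/G; 18:T/A; 22:G/C; 29:T/C; 35:C/G; 37:G/A; 39:A/G; 41:G/A.
31 of the 45 sites match, so the percent identity is 31/45 × 100 = 68.9%.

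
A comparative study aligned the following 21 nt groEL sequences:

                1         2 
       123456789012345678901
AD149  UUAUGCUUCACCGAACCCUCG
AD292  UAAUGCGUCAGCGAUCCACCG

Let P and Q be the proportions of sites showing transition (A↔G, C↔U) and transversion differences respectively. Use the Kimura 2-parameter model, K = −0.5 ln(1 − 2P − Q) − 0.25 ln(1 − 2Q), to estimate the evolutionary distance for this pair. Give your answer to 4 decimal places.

Differing sites — 2:U/A (Tv); 7:U/G (Tv); 11:C/G (Tv); 15:A/U (Tv); 18:C/A (Tv); 19:U/C (Ti).
Of the 6 differences, 1 transition and 5 transversions over 21 sites: P = 1/21 = 0.047619, Q = 5/21 = 0.238095.
d = −0.5·ln(0.666667) − 0.25·ln(0.523810) = −0.5·(-0.405465) − 0.25·(-0.646626) = 0.3644.

0.3644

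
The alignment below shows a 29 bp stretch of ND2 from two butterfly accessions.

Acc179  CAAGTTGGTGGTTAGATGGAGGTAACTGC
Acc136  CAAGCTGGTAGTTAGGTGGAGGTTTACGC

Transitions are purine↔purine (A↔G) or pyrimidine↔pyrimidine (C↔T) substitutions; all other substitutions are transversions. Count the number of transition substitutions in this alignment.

4

Differing sites — 5:T/C (Ti); 10:G/A (Ti); 16:A/G (Ti); 24:A/T (Tv); 25:A/T (Tv); 26:C/A (Tv); 27:T/C (Ti).
Of the 7 differences, 4 transitions and 3 transversions, so the answer is 4.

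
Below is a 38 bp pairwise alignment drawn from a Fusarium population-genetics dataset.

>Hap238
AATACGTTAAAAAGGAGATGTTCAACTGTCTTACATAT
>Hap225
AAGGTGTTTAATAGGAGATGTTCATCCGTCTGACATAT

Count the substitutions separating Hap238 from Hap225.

Mismatches occur at site 3 (T/G), site 4 (A/G), site 5 (C/T), site 9 (A/T), site 12 (A/T), site 25 (A/T), site 27 (T/C), site 32 (T/G).
That gives 8 mismatches out of 38 aligned sites, so the Hamming distance is 8.

8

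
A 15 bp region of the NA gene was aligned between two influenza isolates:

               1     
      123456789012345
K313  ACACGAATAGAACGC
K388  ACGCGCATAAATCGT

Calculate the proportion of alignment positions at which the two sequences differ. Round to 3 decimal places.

0.333

Mismatches occur at site 3 (A/G), site 6 (A/C), site 10 (G/A), site 12 (A/T), site 15 (C/T).
There are 5 differences over 15 sites, so p = 5/15 = 0.333.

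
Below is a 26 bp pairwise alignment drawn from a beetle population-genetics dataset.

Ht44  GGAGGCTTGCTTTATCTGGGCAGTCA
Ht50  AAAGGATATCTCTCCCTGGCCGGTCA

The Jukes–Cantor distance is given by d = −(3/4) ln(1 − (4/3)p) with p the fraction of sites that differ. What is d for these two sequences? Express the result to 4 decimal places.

Mismatches occur at site 1 (G→A), site 2 (G→A), site 6 (C→A), site 8 (T→A), site 9 (G→T), site 12 (T→C), site 14 (A→C), site 15 (T→C), site 20 (G→C), site 22 (A→G).
p = 10/26 = 0.384615.
d = −0.75 · ln(1 − (4/3)·0.384615) = −0.75 · ln(0.487180) = −0.75 · (-0.719122) = 0.5393.

0.5393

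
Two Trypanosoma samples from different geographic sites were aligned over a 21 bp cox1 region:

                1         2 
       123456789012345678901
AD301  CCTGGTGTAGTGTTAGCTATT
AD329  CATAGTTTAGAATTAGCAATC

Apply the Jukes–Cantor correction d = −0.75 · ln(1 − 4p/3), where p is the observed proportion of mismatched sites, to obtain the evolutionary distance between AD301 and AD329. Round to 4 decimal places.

The sequences differ at positions 2 (C/A), 4 (G/A), 7 (G/T), 11 (T/A), 12 (G/A), 18 (T/A), 21 (T/C).
p = 7/21 = 0.333333.
d = −0.75 · ln(1 − (4/3)·0.333333) = −0.75 · ln(0.555556) = −0.75 · (-0.587786) = 0.4408.

0.4408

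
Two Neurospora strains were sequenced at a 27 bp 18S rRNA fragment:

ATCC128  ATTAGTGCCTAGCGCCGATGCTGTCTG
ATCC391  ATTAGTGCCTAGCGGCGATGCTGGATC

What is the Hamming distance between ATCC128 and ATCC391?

4

Mismatches occur at site 15 (C→G), site 24 (T→G), site 25 (C→A), site 27 (G→C).
That gives 4 mismatches out of 27 aligned sites, so the Hamming distance is 4.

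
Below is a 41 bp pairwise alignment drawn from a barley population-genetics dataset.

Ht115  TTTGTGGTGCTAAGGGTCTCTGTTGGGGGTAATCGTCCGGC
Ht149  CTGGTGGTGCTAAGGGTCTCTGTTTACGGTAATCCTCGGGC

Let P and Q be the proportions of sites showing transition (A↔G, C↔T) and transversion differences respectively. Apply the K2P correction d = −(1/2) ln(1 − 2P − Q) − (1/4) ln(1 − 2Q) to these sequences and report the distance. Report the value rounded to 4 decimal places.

0.1938

Differing sites — 1:T/C (Ti); 3:T/G (Tv); 25:G/T (Tv); 26:G/A (Ti); 27:G/C (Tv); 35:G/C (Tv); 38:C/G (Tv).
Of the 7 differences, 2 transitions and 5 transversions over 41 sites: P = 2/41 = 0.048780, Q = 5/41 = 0.121951.
d = −0.5·ln(0.780489) − 0.25·ln(0.756098) = −0.5·(-0.247835) − 0.25·(-0.279584) = 0.1938.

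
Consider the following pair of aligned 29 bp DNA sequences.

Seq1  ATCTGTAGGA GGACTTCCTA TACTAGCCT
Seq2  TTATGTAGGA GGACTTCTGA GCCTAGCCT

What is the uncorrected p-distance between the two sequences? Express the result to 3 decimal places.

0.207

Differing sites — 1:A/T; 3:C/A; 18:C/T; 19:T/G; 21:T/G; 22:A/C.
There are 6 differences over 29 sites, so p = 6/29 = 0.207.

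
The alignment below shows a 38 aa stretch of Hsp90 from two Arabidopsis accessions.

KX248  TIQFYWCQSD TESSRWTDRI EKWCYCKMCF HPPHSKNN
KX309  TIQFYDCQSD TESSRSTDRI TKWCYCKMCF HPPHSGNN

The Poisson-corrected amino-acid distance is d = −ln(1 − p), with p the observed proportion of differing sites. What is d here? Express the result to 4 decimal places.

0.1112

The sequences differ at positions 6 (W/D), 16 (W/S), 21 (E/T), 36 (K/G).
p = 4/38 = 0.105263.
d = −ln(1 − 0.105263) = −ln(0.894737) = 0.1112.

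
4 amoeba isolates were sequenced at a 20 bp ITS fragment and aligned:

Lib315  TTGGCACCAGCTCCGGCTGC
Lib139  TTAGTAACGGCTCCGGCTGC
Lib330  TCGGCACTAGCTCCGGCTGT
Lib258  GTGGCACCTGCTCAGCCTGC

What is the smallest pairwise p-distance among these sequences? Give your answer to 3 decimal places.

Pairwise Hamming distances:
  Lib315 vs Lib139: 4
  Lib315 vs Lib330: 3
  Lib315 vs Lib258: 4
  Lib139 vs Lib330: 7
  Lib139 vs Lib258: 7
  Lib330 vs Lib258: 7
The smallest is 3 mismatches, between Lib315 and Lib330; p = 3/20 = 0.150.

0.150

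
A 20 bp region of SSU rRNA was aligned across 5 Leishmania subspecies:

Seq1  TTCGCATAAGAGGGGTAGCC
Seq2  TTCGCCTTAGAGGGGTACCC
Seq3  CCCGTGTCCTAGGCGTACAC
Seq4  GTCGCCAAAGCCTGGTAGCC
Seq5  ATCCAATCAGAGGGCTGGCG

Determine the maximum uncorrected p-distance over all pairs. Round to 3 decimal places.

0.700

Pairwise Hamming distances:
  Seq1 vs Seq2: 3
  Seq1 vs Seq3: 10
  Seq1 vs Seq4: 6
  Seq1 vs Seq5: 7
  Seq2 vs Seq3: 9
  Seq2 vs Seq4: 7
  Seq2 vs Seq5: 9
  Seq3 vs Seq4: 14
  Seq3 vs Seq5: 13
  Seq4 vs Seq5: 12
The largest is 14 mismatches, between Seq3 and Seq4; p = 14/20 = 0.700.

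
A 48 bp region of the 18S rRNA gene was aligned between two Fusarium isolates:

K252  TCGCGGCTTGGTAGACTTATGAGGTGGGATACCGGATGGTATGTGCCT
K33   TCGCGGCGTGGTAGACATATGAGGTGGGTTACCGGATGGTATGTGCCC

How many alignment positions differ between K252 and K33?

4

Differing sites — 8:T/G; 17:T/A; 29:A/T; 48:T/C.
That gives 4 mismatches out of 48 aligned sites, so the Hamming distance is 4.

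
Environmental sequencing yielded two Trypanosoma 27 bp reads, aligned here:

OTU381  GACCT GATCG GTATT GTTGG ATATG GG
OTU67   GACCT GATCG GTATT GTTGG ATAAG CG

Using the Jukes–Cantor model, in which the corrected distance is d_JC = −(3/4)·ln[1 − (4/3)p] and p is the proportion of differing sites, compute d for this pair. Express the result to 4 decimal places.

0.0780

Mismatches occur at site 24 (T/A), site 26 (G/C).
p = 2/27 = 0.074074.
d = −0.75 · ln(1 − (4/3)·0.074074) = −0.75 · ln(0.901235) = −0.75 · (-0.103989) = 0.0780.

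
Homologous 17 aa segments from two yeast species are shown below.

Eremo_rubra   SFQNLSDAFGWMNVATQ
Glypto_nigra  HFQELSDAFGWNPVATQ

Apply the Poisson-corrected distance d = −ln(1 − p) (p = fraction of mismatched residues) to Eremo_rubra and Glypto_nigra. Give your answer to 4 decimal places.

The sequences differ at positions 1 (S/H), 4 (N/E), 12 (M/N), 13 (N/P).
p = 4/17 = 0.235294.
d = −ln(1 − 0.235294) = −ln(0.764706) = 0.2683.

0.2683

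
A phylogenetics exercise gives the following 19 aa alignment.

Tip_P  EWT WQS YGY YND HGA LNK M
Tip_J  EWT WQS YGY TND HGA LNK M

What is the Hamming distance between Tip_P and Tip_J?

A single mismatch occurs at site 10 (Y→T).
That gives 1 mismatch out of 19 aligned sites, so the Hamming distance is 1.

1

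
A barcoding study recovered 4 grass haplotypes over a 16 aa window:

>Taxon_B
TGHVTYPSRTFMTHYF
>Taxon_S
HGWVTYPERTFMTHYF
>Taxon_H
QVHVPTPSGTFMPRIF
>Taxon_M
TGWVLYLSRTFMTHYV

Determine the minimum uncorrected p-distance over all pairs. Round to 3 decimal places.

Pairwise Hamming distances:
  Taxon_B vs Taxon_S: 3
  Taxon_B vs Taxon_H: 8
  Taxon_B vs Taxon_M: 4
  Taxon_S vs Taxon_H: 10
  Taxon_S vs Taxon_M: 5
  Taxon_H vs Taxon_M: 11
The smallest is 3 mismatches, between Taxon_B and Taxon_S; p = 3/16 = 0.188.

0.188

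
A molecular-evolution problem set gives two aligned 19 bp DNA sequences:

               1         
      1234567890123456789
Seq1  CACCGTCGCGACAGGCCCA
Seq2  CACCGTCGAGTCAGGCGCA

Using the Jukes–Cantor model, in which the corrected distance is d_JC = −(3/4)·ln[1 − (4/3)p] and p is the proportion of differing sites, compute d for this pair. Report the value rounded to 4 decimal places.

0.1773

Mismatches occur at site 9 (C↔A), site 11 (A↔T), site 17 (C↔G).
p = 3/19 = 0.157895.
d = −0.75 · ln(1 − (4/3)·0.157895) = −0.75 · ln(0.789473) = −0.75 · (-0.236390) = 0.1773.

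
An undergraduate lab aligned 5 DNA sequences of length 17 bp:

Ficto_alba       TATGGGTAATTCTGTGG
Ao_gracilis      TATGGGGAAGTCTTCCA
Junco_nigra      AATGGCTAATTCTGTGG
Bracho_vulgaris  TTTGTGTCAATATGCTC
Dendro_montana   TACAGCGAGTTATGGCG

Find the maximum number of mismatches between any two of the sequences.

Pairwise Hamming distances:
  Ficto_alba vs Ao_gracilis: 6
  Ficto_alba vs Junco_nigra: 2
  Ficto_alba vs Bracho_vulgaris: 8
  Ficto_alba vs Dendro_montana: 8
  Ao_gracilis vs Junco_nigra: 8
  Ao_gracilis vs Bracho_vulgaris: 9
  Ao_gracilis vs Dendro_montana: 9
  Junco_nigra vs Bracho_vulgaris: 10
  Junco_nigra vs Dendro_montana: 8
  Bracho_vulgaris vs Dendro_montana: 12
The largest is 12, between Bracho_vulgaris and Dendro_montana.

12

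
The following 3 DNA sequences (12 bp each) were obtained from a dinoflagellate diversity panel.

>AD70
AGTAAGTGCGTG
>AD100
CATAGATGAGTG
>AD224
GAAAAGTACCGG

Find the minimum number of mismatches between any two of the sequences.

Pairwise Hamming distances:
  AD70 vs AD100: 5
  AD70 vs AD224: 6
  AD100 vs AD224: 8
The smallest is 5, between AD70 and AD100.

5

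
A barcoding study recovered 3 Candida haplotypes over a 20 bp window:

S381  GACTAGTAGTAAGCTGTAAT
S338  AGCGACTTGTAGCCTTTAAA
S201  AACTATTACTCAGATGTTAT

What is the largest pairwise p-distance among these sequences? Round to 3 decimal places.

Pairwise Hamming distances:
  S381 vs S338: 9
  S381 vs S201: 6
  S338 vs S201: 12
The largest is 12 mismatches, between S338 and S201; p = 12/20 = 0.600.

0.600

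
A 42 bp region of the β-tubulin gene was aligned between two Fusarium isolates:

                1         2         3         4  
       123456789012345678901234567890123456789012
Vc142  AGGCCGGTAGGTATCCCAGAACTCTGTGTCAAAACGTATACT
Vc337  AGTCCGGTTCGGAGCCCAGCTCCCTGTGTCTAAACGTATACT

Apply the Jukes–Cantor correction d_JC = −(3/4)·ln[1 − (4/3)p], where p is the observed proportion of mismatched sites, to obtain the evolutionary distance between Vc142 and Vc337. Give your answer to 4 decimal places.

Mismatches occur at site 3 (G↔T), site 9 (A↔T), site 10 (G↔C), site 12 (T↔G), site 14 (T↔G), site 20 (A↔C), site 21 (A↔T), site 23 (T↔C), site 31 (A↔T).
p = 9/42 = 0.214286.
d = −0.75 · ln(1 − (4/3)·0.214286) = −0.75 · ln(0.714285) = −0.75 · (-0.336473) = 0.2524.

0.2524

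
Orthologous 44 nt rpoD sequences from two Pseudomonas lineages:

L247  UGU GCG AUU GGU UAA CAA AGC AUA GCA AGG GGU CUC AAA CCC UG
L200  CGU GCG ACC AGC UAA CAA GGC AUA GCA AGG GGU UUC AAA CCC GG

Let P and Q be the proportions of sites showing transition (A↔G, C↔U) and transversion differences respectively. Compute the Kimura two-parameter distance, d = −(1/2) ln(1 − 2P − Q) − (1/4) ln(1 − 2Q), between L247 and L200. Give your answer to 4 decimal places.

0.2201

Mismatches occur at site 1 (U→C, transition), site 8 (U→C, transition), site 9 (U→C, transition), site 10 (G→A, transition), site 12 (U→C, transition), site 19 (A→G, transition), site 34 (C→U, transition), site 43 (U→G, transversion).
Of the 8 differences, 7 transitions and 1 transversion over 44 sites: P = 7/44 = 0.159091, Q = 1/44 = 0.022727.
d = −0.5·ln(0.659091) − 0.25·ln(0.954546) = −0.5·(-0.416894) − 0.25·(-0.046519) = 0.2201.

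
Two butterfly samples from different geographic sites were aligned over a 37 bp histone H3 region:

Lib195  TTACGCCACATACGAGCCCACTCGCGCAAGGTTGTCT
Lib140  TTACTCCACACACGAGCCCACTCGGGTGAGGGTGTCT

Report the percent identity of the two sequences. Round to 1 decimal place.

83.8%

The sequences differ at positions 5 (G/T), 11 (T/C), 25 (C/G), 27 (C/T), 28 (A/G), 32 (T/G).
31 of the 37 sites match, so the percent identity is 31/37 × 100 = 83.8%.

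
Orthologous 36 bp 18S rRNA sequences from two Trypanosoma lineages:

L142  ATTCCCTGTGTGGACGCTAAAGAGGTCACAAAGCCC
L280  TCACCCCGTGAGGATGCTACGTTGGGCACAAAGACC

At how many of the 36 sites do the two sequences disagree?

Mismatches occur at site 1 (A↔T), site 2 (T↔C), site 3 (T↔A), site 7 (T↔C), site 11 (T↔A), site 15 (C↔T), site 20 (A↔C), site 21 (A↔G), site 22 (G↔T), site 23 (A↔T), site 26 (T↔G), site 34 (C↔A).
That gives 12 mismatches out of 36 aligned sites, so the Hamming distance is 12.

12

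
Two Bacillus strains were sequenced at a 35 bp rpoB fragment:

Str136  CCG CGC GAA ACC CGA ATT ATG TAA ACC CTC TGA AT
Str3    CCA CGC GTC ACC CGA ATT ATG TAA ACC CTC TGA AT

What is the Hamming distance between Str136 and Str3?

Differing sites — 3:G/A; 8:A/T; 9:A/C.
That gives 3 mismatches out of 35 aligned sites, so the Hamming distance is 3.

3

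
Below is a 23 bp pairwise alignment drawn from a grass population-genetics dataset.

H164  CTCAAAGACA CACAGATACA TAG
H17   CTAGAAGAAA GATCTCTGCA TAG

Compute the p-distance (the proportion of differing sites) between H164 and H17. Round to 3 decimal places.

0.391

The sequences differ at positions 3 (C/A), 4 (A/G), 9 (C/A), 11 (C/G), 13 (C/T), 14 (A/C), 15 (G/T), 16 (A/C), 18 (A/G).
There are 9 differences over 23 sites, so p = 9/23 = 0.391.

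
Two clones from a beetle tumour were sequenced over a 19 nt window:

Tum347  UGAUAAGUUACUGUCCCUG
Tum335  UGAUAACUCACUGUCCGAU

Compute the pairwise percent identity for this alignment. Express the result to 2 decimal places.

73.68%

Differing sites — 7:G/C; 9:U/C; 17:C/G; 18:U/A; 19:G/U.
14 of the 19 sites match, so the percent identity is 14/19 × 100 = 73.68%.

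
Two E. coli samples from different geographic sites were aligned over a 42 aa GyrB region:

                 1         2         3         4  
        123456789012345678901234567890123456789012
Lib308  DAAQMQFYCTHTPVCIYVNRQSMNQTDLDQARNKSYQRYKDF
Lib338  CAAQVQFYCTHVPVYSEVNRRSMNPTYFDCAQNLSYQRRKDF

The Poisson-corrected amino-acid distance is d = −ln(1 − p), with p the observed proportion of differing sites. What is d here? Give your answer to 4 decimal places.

0.4055

Differing sites — 1:D/C; 5:M/V; 12:T/V; 15:C/Y; 16:I/S; 17:Y/E; 21:Q/R; 25:Q/P; 27:D/Y; 28:L/F; 30:Q/C; 32:R/Q; 34:K/L; 39:Y/R.
p = 14/42 = 0.333333.
d = −ln(1 − 0.333333) = −ln(0.666667) = 0.4055.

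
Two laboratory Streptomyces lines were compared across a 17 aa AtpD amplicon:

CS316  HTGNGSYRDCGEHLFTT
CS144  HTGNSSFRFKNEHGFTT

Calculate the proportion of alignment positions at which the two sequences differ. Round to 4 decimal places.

0.3529

Differing sites — 5:G/S; 7:Y/F; 9:D/F; 10:C/K; 11:G/N; 14:L/G.
There are 6 differences over 17 sites, so p = 6/17 = 0.3529.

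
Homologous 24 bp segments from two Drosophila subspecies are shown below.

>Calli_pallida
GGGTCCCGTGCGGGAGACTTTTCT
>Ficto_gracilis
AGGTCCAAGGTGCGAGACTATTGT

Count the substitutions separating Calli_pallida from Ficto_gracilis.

The sequences differ at positions 1 (G/A), 7 (C/A), 8 (G/A), 9 (T/G), 11 (C/T), 13 (G/C), 20 (T/A), 23 (C/G).
That gives 8 mismatches out of 24 aligned sites, so the Hamming distance is 8.

8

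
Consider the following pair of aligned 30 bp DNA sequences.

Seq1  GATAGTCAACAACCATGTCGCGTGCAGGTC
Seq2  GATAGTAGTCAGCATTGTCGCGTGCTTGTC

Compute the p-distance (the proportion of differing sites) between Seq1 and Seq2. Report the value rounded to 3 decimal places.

0.267

The sequences differ at positions 7 (C/A), 8 (A/G), 9 (A/T), 12 (A/G), 14 (C/A), 15 (A/T), 26 (A/T), 27 (G/T).
There are 8 differences over 30 sites, so p = 8/30 = 0.267.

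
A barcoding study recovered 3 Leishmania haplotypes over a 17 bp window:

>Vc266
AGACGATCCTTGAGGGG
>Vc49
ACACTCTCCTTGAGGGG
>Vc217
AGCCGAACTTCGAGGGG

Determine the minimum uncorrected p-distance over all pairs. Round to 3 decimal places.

0.176

Pairwise Hamming distances:
  Vc266 vs Vc49: 3
  Vc266 vs Vc217: 4
  Vc49 vs Vc217: 7
The smallest is 3 mismatches, between Vc266 and Vc49; p = 3/17 = 0.176.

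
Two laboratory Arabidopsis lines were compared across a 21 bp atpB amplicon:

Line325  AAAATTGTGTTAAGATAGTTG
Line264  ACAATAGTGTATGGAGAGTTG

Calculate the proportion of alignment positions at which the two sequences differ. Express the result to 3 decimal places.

0.286

The sequences differ at positions 2 (A/C), 6 (T/A), 11 (T/A), 12 (A/T), 13 (A/G), 16 (T/G).
There are 6 differences over 21 sites, so p = 6/21 = 0.286.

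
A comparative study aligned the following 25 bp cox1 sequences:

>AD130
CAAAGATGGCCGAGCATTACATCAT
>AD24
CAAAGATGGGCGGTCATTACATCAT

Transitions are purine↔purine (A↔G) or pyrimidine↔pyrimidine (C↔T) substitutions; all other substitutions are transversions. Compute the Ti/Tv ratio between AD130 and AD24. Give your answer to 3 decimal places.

0.500

Differing sites — 10:C/G (Tv); 13:A/G (Ti); 14:G/T (Tv).
Of the 3 differences, 1 transition and 2 transversions, so Ti/Tv = 1/2 = 0.500.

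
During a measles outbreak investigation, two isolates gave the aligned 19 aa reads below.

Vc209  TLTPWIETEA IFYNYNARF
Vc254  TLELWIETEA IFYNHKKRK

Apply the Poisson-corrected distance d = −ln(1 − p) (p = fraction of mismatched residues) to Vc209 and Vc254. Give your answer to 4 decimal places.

The sequences differ at positions 3 (T/E), 4 (P/L), 15 (Y/H), 16 (N/K), 17 (A/K), 19 (F/K).
p = 6/19 = 0.315789.
d = −ln(1 − 0.315789) = −ln(0.684211) = 0.3795.

0.3795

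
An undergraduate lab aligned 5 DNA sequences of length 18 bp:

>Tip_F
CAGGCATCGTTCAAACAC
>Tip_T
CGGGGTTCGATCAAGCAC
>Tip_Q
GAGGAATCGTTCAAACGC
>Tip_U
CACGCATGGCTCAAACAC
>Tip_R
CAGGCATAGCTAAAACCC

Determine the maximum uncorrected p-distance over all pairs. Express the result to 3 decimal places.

0.444

Pairwise Hamming distances:
  Tip_F vs Tip_T: 5
  Tip_F vs Tip_Q: 3
  Tip_F vs Tip_U: 3
  Tip_F vs Tip_R: 4
  Tip_T vs Tip_Q: 7
  Tip_T vs Tip_U: 7
  Tip_T vs Tip_R: 8
  Tip_Q vs Tip_U: 6
  Tip_Q vs Tip_R: 6
  Tip_U vs Tip_R: 4
The largest is 8 mismatches, between Tip_T and Tip_R; p = 8/18 = 0.444.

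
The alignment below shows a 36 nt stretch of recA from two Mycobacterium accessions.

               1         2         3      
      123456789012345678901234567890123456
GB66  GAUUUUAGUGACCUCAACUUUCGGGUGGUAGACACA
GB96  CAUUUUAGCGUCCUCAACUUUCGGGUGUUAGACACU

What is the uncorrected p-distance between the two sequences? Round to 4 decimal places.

0.1389

Mismatches occur at site 1 (G→C), site 9 (U→C), site 11 (A→U), site 28 (G→U), site 36 (A→U).
There are 5 differences over 36 sites, so p = 5/36 = 0.1389.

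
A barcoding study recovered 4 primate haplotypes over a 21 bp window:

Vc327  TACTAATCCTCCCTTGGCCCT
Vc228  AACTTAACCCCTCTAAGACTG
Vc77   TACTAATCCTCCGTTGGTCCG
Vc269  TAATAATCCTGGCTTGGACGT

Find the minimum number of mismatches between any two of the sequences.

Pairwise Hamming distances:
  Vc327 vs Vc228: 10
  Vc327 vs Vc77: 3
  Vc327 vs Vc269: 5
  Vc228 vs Vc77: 10
  Vc228 vs Vc269: 11
  Vc77 vs Vc269: 7
The smallest is 3, between Vc327 and Vc77.

3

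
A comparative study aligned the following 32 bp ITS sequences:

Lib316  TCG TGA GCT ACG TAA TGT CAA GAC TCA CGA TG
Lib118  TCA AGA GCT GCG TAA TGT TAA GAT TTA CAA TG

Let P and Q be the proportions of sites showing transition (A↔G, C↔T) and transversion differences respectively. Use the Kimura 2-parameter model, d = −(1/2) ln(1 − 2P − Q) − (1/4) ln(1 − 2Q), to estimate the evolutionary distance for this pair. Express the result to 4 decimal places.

0.2768

The sequences differ at positions 3 (G/A, transition), 4 (T/A, transversion), 10 (A/G, transition), 19 (C/T, transition), 24 (C/T, transition), 26 (C/T, transition), 29 (G/A, transition).
Of the 7 differences, 6 transitions and 1 transversion over 32 sites: P = 6/32 = 0.187500, Q = 1/32 = 0.031250.
d = −0.5·ln(0.593750) − 0.25·ln(0.937500) = −0.5·(-0.521297) − 0.25·(-0.064539) = 0.2768.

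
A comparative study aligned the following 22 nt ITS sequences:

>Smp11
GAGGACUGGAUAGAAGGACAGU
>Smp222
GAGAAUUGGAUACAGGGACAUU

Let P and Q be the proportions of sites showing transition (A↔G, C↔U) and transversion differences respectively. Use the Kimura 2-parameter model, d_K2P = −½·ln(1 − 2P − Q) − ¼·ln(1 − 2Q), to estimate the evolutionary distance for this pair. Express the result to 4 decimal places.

0.2762

Mismatches occur at site 4 (G↔A, transition), site 6 (C↔U, transition), site 13 (G↔C, transversion), site 15 (A↔G, transition), site 21 (G↔U, transversion).
Of the 5 differences, 3 transitions and 2 transversions over 22 sites: P = 3/22 = 0.136364, Q = 2/22 = 0.090909.
d = −0.5·ln(0.636363) − 0.25·ln(0.818182) = −0.5·(-0.451986) − 0.25·(-0.200670) = 0.2762.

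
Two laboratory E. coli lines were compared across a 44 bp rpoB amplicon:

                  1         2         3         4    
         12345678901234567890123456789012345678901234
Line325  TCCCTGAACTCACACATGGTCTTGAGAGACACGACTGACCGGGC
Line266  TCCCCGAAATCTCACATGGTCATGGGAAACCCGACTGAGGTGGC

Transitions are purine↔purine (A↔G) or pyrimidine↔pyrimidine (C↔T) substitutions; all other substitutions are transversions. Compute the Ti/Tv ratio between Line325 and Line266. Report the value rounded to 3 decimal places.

0.429

Differing sites — 5:T/C (Ti); 9:C/A (Tv); 12:A/T (Tv); 22:T/A (Tv); 25:A/G (Ti); 28:G/A (Ti); 31:A/C (Tv); 39:C/G (Tv); 40:C/G (Tv); 41:G/T (Tv).
Of the 10 differences, 3 transitions and 7 transversions, so Ti/Tv = 3/7 = 0.429.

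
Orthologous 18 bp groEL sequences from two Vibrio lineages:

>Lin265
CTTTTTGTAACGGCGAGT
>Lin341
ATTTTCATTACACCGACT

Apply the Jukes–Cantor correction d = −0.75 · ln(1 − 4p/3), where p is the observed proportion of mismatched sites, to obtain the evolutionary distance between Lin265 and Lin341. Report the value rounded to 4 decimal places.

0.5482

The sequences differ at positions 1 (C/A), 6 (T/C), 7 (G/A), 9 (A/T), 12 (G/A), 13 (G/C), 17 (G/C).
p = 7/18 = 0.388889.
d = −0.75 · ln(1 − (4/3)·0.388889) = −0.75 · ln(0.481481) = −0.75 · (-0.730889) = 0.5482.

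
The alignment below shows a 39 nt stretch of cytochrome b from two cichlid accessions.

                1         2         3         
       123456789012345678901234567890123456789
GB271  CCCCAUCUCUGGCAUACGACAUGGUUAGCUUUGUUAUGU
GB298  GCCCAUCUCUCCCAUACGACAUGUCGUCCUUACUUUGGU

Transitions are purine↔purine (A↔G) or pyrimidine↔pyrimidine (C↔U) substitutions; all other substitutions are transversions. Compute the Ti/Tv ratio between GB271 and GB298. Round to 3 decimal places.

Differing sites — 1:C/G (Tv); 11:G/C (Tv); 12:G/C (Tv); 24:G/U (Tv); 25:U/C (Ti); 26:U/G (Tv); 27:A/U (Tv); 28:G/C (Tv); 32:U/A (Tv); 33:G/C (Tv); 36:A/U (Tv); 37:U/G (Tv).
Of the 12 differences, 1 transition and 11 transversions, so Ti/Tv = 1/11 = 0.091.

0.091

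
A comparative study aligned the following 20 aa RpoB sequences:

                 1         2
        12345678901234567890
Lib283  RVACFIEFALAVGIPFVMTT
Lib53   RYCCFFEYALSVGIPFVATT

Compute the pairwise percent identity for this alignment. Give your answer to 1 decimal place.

70.0%

The sequences differ at positions 2 (V/Y), 3 (A/C), 6 (I/F), 8 (F/Y), 11 (A/S), 18 (M/A).
14 of the 20 sites match, so the percent identity is 14/20 × 100 = 70.0%.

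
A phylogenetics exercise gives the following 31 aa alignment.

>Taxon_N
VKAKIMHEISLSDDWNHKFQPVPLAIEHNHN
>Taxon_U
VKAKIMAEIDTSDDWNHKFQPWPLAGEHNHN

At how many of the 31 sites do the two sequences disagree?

5

The sequences differ at positions 7 (H/A), 10 (S/D), 11 (L/T), 22 (V/W), 26 (I/G).
That gives 5 mismatches out of 31 aligned sites, so the Hamming distance is 5.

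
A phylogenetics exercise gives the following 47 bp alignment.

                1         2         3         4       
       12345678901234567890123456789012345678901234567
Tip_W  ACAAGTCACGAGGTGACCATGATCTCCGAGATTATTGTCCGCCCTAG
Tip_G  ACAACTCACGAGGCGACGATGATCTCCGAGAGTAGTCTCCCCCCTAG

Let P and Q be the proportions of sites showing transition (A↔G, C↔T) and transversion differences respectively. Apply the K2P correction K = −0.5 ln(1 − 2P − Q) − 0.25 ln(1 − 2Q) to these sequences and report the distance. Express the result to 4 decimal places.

0.1670

Mismatches occur at site 5 (G→C, transversion), site 14 (T→C, transition), site 18 (C→G, transversion), site 32 (T→G, transversion), site 35 (T→G, transversion), site 37 (G→C, transversion), site 41 (G→C, transversion).
Of the 7 differences, 1 transition and 6 transversions over 47 sites: P = 1/47 = 0.021277, Q = 6/47 = 0.127660.
d = −0.5·ln(0.829786) − 0.25·ln(0.744680) = −0.5·(-0.186587) − 0.25·(-0.294801) = 0.1670.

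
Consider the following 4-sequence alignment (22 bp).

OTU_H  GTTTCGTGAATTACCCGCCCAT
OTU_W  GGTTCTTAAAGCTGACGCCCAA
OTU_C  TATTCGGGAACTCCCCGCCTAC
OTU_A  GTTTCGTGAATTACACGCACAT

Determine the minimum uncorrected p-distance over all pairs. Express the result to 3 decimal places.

Pairwise Hamming distances:
  OTU_H vs OTU_W: 9
  OTU_H vs OTU_C: 7
  OTU_H vs OTU_A: 2
  OTU_W vs OTU_C: 12
  OTU_W vs OTU_A: 9
  OTU_C vs OTU_A: 9
The smallest is 2 mismatches, between OTU_H and OTU_A; p = 2/22 = 0.091.

0.091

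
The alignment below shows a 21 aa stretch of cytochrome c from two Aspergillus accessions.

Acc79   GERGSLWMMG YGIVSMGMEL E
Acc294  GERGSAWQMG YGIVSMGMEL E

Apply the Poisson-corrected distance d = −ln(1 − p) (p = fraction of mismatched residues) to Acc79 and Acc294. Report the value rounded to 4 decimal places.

The sequences differ at positions 6 (L/A), 8 (M/Q).
p = 2/21 = 0.095238.
d = −ln(1 − 0.095238) = −ln(0.904762) = 0.1001.

0.1001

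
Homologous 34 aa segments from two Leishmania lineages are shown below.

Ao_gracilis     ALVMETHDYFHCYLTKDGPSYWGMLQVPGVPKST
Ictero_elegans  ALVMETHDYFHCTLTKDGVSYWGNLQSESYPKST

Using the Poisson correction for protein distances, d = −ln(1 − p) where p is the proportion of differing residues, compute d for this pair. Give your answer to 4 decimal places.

The sequences differ at positions 13 (Y/T), 19 (P/V), 24 (M/N), 27 (V/S), 28 (P/E), 29 (G/S), 30 (V/Y).
p = 7/34 = 0.205882.
d = −ln(1 − 0.205882) = −ln(0.794118) = 0.2305.

0.2305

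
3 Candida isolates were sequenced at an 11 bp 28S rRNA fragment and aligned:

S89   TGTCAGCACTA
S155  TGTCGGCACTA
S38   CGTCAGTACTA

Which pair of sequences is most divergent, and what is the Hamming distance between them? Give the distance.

3

Pairwise Hamming distances:
  S89 vs S155: 1
  S89 vs S38: 2
  S155 vs S38: 3
The largest is 3, between S155 and S38.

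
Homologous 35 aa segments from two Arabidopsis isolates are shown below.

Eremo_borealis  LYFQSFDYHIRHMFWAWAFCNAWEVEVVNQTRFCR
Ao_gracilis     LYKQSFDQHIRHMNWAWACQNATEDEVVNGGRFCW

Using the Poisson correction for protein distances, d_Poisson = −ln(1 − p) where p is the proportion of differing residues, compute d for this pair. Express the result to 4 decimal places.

0.3365

The sequences differ at positions 3 (F/K), 8 (Y/Q), 14 (F/N), 19 (F/C), 20 (C/Q), 23 (W/T), 25 (V/D), 30 (Q/G), 31 (T/G), 35 (R/W).
p = 10/35 = 0.285714.
d = −ln(1 − 0.285714) = −ln(0.714286) = 0.3365.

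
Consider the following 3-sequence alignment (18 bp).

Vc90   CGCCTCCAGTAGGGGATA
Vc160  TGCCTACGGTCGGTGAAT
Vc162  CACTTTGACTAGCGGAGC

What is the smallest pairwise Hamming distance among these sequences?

7

Pairwise Hamming distances:
  Vc90 vs Vc160: 7
  Vc90 vs Vc162: 8
  Vc160 vs Vc162: 12
The smallest is 7, between Vc90 and Vc160.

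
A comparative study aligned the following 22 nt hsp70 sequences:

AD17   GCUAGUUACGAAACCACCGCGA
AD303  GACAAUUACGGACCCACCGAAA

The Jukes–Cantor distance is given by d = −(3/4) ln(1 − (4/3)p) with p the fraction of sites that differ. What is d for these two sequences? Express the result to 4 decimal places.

Mismatches occur at site 2 (C/A), site 3 (U/C), site 5 (G/A), site 11 (A/G), site 13 (A/C), site 20 (C/A), site 21 (G/A).
p = 7/22 = 0.318182.
d = −0.75 · ln(1 − (4/3)·0.318182) = −0.75 · ln(0.575757) = −0.75 · (-0.552070) = 0.4141.

0.4141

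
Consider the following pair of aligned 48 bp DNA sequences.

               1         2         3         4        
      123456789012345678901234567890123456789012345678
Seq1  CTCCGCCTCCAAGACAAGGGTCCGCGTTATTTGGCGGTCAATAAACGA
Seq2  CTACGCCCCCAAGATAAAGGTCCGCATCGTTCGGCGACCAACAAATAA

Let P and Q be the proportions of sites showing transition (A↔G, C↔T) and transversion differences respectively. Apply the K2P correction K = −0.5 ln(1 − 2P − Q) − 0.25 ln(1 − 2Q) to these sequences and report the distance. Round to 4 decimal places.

0.3785

Differing sites — 3:C/A (Tv); 8:T/C (Ti); 15:C/T (Ti); 18:G/A (Ti); 26:G/A (Ti); 28:T/C (Ti); 29:A/G (Ti); 32:T/C (Ti); 37:G/A (Ti); 38:T/C (Ti); 42:T/C (Ti); 46:C/T (Ti); 47:G/A (Ti).
Of the 13 differences, 12 transitions and 1 transversion over 48 sites: P = 12/48 = 0.250000, Q = 1/48 = 0.020833.
d = −0.5·ln(0.479167) − 0.25·ln(0.958334) = −0.5·(-0.735706) − 0.25·(-0.042559) = 0.3785.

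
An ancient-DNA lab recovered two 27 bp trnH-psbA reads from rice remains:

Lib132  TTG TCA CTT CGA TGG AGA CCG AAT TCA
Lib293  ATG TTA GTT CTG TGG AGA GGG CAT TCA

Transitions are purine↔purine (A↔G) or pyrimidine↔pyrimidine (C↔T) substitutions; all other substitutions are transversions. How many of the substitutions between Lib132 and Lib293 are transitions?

Mismatches occur at site 1 (T↔A, transversion), site 5 (C↔T, transition), site 7 (C↔G, transversion), site 11 (G↔T, transversion), site 12 (A↔G, transition), site 19 (C↔G, transversion), site 20 (C↔G, transversion), site 22 (A↔C, transversion).
Of the 8 differences, 2 transitions and 6 transversions, so the answer is 2.

2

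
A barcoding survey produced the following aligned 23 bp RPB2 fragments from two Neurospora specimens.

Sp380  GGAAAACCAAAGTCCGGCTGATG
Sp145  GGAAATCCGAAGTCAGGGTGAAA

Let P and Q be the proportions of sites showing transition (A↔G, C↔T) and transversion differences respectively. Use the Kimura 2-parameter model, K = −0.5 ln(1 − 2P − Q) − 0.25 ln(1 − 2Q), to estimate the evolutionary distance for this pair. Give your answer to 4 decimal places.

0.3206

Mismatches occur at site 6 (A↔T, transversion), site 9 (A↔G, transition), site 15 (C↔A, transversion), site 18 (C↔G, transversion), site 22 (T↔A, transversion), site 23 (G↔A, transition).
Of the 6 differences, 2 transitions and 4 transversions over 23 sites: P = 2/23 = 0.086957, Q = 4/23 = 0.173913.
d = −0.5·ln(0.652173) − 0.25·ln(0.652174) = −0.5·(-0.427445) − 0.25·(-0.427444) = 0.3206.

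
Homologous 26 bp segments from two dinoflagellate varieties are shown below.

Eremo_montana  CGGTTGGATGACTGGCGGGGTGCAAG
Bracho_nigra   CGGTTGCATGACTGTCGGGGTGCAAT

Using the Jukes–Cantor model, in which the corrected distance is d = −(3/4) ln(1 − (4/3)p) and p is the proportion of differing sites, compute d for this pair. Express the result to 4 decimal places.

The sequences differ at positions 7 (G/C), 15 (G/T), 26 (G/T).
p = 3/26 = 0.115385.
d = −0.75 · ln(1 − (4/3)·0.115385) = −0.75 · ln(0.846153) = −0.75 · (-0.167055) = 0.1253.

0.1253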